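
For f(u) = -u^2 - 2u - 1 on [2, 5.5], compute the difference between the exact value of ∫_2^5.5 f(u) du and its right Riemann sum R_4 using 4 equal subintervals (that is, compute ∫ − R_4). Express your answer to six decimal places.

14.993490

Exact integral: ∫_2^5.5 f(u) du ≈ -82.54166667.
R_4 = -97.53515625.
Error ≈ -82.54166667 − (-97.53515625) ≈ 14.993490.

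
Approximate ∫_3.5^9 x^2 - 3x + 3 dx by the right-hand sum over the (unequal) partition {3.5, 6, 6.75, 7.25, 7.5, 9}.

185.328125

Subinterval widths: 2.5, 0.75, 0.5, 0.25, 1.5.
Right endpoints: 6, 6.75, 7.25, 7.5, 9.
f(6) = 21, f(6.75) = 28.3125, f(7.25) = 33.8125, f(7.5) = 36.75, f(9) = 57.
Sum = Σ Δx_i · f(x_i).
Sum = 185.328125.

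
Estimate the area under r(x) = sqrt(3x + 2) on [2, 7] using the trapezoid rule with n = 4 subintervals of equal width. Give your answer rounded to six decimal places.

19.455553

Δx = (7 − 2)/4 = 1.25.
r(2) ≈ 2.828427, r(3.25) ≈ 3.427827, r(4.5) ≈ 3.937004, r(5.75) ≈ 4.387482, r(7) ≈ 4.795832.
T_4 = (Δx/2)·[r(x_0) + 2r(x_1) + 2r(x_2) + 2r(x_3) + r(x_4)].
Sum ≈ 19.455553.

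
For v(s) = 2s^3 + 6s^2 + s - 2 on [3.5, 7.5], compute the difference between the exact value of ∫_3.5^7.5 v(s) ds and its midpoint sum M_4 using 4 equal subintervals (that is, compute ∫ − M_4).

13

Exact integral: ∫_3.5^7.5 v(s) ds = 2279.
M_4 = 2266.
Error = 2279 − 2266 = 13.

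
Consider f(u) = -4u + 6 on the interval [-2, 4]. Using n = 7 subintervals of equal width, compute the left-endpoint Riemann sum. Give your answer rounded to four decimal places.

Δu = (4 − (-2))/7 = 6/7.
Left endpoints: -2, -8/7, -2/7, 4/7, 10/7, 16/7, 22/7.
f(-2) = 14, f(-8/7) = 74/7, f(-2/7) = 50/7, f(4/7) = 26/7, f(10/7) = 2/7, f(16/7) = -22/7, f(22/7) = -46/7.
Sum = Δu · [f(-2) + f(-8/7) + f(-2/7) + ...].
Sum ≈ 22.2857.

22.2857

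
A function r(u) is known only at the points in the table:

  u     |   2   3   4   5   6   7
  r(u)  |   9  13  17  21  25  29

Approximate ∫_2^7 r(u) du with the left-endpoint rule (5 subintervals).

85

Δu = 1.
Sum = 1·[9 + 13 + 17 + 21 + 25] = 85.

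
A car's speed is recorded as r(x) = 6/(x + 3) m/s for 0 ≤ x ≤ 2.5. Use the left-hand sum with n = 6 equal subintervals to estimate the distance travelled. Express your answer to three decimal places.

Δx = (2.5 − 0)/6 = 5/12.
Left endpoints: 0, 5/12, 5/6, 1.25, 5/3, 25/12.
r(0) = 2, r(5/12) = 72/41, r(5/6) = 36/23, r(1.25) = 24/17, r(5/3) = 9/7, r(25/12) = 72/61.
Sum = Δx · [r(0) + r(5/12) + r(5/6) + ...].
Sum ≈ 3.833.

3.833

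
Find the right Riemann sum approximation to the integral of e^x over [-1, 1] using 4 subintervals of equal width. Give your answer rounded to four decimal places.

Δx = (1 − (-1))/4 = 0.5.
Right endpoints: -0.5, 0, 0.5, 1.
f(-0.5) ≈ 0.6065, f(0) ≈ 1.0000, f(0.5) ≈ 1.6487, f(1) ≈ 2.7183.
Sum = Δx · [f(-0.5) + f(0) + f(0.5) + f(1)].
Sum ≈ 2.9868.

2.9868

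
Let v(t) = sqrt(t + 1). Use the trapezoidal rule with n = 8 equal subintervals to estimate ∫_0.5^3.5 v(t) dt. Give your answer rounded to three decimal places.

5.137

Δt = (3.5 − 0.5)/8 = 0.375.
v(0.5) ≈ 1.225, v(0.875) ≈ 1.369, v(1.25) ≈ 1.500, v(1.625) ≈ 1.620, v(2) ≈ 1.732, v(2.375) ≈ 1.837, v(2.75) ≈ 1.936, v(3.125) ≈ 2.031, v(3.5) ≈ 2.121.
T_8 = (Δt/2)·[v(t_0) + 2v(t_1) + ... + 2v(t_{7}) + v(t_8)].
Sum ≈ 5.137.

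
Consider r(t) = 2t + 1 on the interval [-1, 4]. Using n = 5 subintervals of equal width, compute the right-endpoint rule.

25

Δt = (4 − (-1))/5 = 1.
Right endpoints: 0, 1, 2, 3, 4.
r(0) = 1, r(1) = 3, r(2) = 5, r(3) = 7, r(4) = 9.
Sum = Δt · [r(0) + r(1) + r(2) + r(3) + r(4)].
Sum = 25.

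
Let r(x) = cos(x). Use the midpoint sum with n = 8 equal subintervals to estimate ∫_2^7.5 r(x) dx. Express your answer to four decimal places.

0.0293

Δx = (7.5 − 2)/8 = 0.6875.
Midpoints: 2.34375, 3.03125, 3.71875, 4.40625, 5.09375, 5.78125, 6.46875, 7.15625.
r(2.34375) ≈ -0.6983, r(3.03125) ≈ -0.9939, r(3.71875) ≈ -0.8380, r(4.40625) ≈ -0.3014, r(5.09375) ≈ 0.3722, r(5.78125) ≈ 0.8767, r(6.46875) ≈ 0.9828, r(7.15625) ≈ 0.6425.
Sum = Δx · [r(2.34375) + r(3.03125) + r(3.71875) + ...].
Sum ≈ 0.0293.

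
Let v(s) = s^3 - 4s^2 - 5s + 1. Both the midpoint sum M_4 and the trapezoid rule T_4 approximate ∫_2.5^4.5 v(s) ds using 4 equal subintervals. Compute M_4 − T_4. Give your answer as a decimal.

-0.8125

M_4 = -41.1875.
T_4 = -40.375.
M_4 − T_4 = -0.8125.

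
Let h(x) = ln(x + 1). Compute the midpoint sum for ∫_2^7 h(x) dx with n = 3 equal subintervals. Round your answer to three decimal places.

8.363

Δx = (7 − 2)/3 = 5/3.
Midpoints: 17/6, 4.5, 37/6.
h(17/6) ≈ 1.344, h(4.5) ≈ 1.705, h(37/6) ≈ 1.969.
Sum = Δx · [h(17/6) + h(4.5) + h(37/6)].
Sum ≈ 8.363.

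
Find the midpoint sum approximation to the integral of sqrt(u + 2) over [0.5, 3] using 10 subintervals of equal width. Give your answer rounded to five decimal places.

4.81857

Δu = (3 − 0.5)/10 = 0.25.
Midpoints: 0.625, 0.875, 1.125, 1.375, 1.625, 1.875, 2.125, 2.375, 2.625, 2.875.
f(0.625) ≈ 1.62019, f(0.875) ≈ 1.69558, f(1.125) ≈ 1.76777, f(1.375) ≈ 1.83712, f(1.625) ≈ 1.90394, f(1.875) ≈ 1.96850, f(2.125) ≈ 2.03101, f(2.375) ≈ 2.09165, f(2.625) ≈ 2.15058, f(2.875) ≈ 2.20794.
Sum = Δu · [f(0.625) + f(0.875) + f(1.125) + ...].
Sum ≈ 4.81857.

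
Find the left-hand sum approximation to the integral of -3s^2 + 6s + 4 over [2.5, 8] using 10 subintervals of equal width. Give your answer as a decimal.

-263.388125

Δs = (8 − 2.5)/10 = 0.55.
Left endpoints: 2.5, 3.05, 3.6, 4.15, 4.7, 5.25, 5.8, 6.35, 6.9, 7.45.
f(2.5) = 0.25, f(3.05) = -5.6075, f(3.6) = -13.28, f(4.15) = -22.7675, f(4.7) = -34.07, f(5.25) = -47.1875, f(5.8) = -62.12, f(6.35) = -78.8675, f(6.9) = -97.43, f(7.45) = -117.8075.
Sum = Δs · [f(2.5) + f(3.05) + f(3.6) + ...].
Sum = -263.388125.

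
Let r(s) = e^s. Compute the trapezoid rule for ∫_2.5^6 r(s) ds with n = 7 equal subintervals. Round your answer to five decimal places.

399.36350

Δs = (6 − 2.5)/7 = 0.5.
r(2.5) ≈ 12.18249, r(3) ≈ 20.08554, r(3.5) ≈ 33.11545, r(4) ≈ 54.59815, r(4.5) ≈ 90.01713, r(5) ≈ 148.41316, r(5.5) ≈ 244.69193, r(6) ≈ 403.42879.
T_7 = (Δs/2)·[r(s_0) + 2r(s_1) + ... + 2r(s_{6}) + r(s_7)].
Sum ≈ 399.36350.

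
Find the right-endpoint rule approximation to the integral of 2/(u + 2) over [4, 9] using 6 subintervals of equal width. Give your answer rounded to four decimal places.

Δu = (9 − 4)/6 = 5/6.
Right endpoints: 29/6, 17/3, 6.5, 22/3, 49/6, 9.
f(29/6) = 12/41, f(17/3) = 6/23, f(6.5) = 4/17, f(22/3) = 3/14, f(49/6) = 12/61, f(9) = 2/11.
Sum = Δu · [f(29/6) + f(17/3) + f(6.5) + ...].
Sum ≈ 1.1514.

1.1514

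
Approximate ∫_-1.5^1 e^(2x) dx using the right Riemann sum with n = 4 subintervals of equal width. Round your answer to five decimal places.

Δx = (1 − (-1.5))/4 = 0.625.
Right endpoints: -0.875, -0.25, 0.375, 1.
f(-0.875) ≈ 0.17377, f(-0.25) ≈ 0.60653, f(0.375) ≈ 2.11700, f(1) ≈ 7.38906.
Sum = Δx · [f(-0.875) + f(-0.25) + f(0.375) + f(1)].
Sum ≈ 6.42898.

6.42898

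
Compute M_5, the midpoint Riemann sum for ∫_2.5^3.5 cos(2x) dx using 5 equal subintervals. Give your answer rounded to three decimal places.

0.813

Δx = (3.5 − 2.5)/5 = 0.2.
Midpoints: 2.6, 2.8, 3, 3.2, 3.4.
f(2.6) ≈ 0.469, f(2.8) ≈ 0.776, f(3) ≈ 0.960, f(3.2) ≈ 0.993, f(3.4) ≈ 0.869.
Sum = Δx · [f(2.6) + f(2.8) + f(3) + f(3.2) + f(3.4)].
Sum ≈ 0.813.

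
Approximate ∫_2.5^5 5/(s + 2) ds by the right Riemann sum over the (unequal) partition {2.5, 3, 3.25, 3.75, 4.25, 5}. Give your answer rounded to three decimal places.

2.109

Subinterval widths: 0.5, 0.25, 0.5, 0.5, 0.75.
Right endpoints: 3, 3.25, 3.75, 4.25, 5.
f(3) = 1, f(3.25) = 20/21, f(3.75) = 20/23, f(4.25) = 0.8, f(5) = 5/7.
Sum = Σ Δs_i · f(s_i).
Sum ≈ 2.109.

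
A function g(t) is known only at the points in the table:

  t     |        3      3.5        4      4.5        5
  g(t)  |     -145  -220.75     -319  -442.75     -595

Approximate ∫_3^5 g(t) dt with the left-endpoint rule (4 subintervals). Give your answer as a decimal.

Δt = 0.5.
Sum = 0.5·[(-145) + (-220.75) + (-319) + (-442.75)] = -563.75.

-563.75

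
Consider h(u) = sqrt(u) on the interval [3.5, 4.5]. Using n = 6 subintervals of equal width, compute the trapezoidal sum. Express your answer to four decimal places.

1.9986

Δu = (4.5 − 3.5)/6 = 1/6.
h(3.5) ≈ 1.8708, h(11/3) ≈ 1.9149, h(23/6) ≈ 1.9579, h(4) ≈ 2.0000, h(25/6) ≈ 2.0412, h(13/3) ≈ 2.0817, h(4.5) ≈ 2.1213.
T_6 = (Δu/2)·[h(u_0) + 2h(u_1) + ... + 2h(u_{5}) + h(u_6)].
Sum ≈ 1.9986.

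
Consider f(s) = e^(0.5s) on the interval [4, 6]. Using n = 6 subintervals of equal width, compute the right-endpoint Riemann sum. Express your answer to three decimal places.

27.568

Δs = (6 − 4)/6 = 1/3.
Right endpoints: 13/3, 14/3, 5, 16/3, 17/3, 6.
f(13/3) ≈ 8.729, f(14/3) ≈ 10.312, f(5) ≈ 12.182, f(16/3) ≈ 14.392, f(17/3) ≈ 17.002, f(6) ≈ 20.086.
Sum = Δs · [f(13/3) + f(14/3) + f(5) + ...].
Sum ≈ 27.568.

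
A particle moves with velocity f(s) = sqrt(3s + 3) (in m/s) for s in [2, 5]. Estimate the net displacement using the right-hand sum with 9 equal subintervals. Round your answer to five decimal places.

Δs = (5 − 2)/9 = 1/3.
Right endpoints: 7/3, 8/3, 3, 10/3, 11/3, 4, 13/3, 14/3, 5.
f(7/3) ≈ 3.16228, f(8/3) ≈ 3.31662, f(3) ≈ 3.46410, f(10/3) ≈ 3.60555, f(11/3) ≈ 3.74166, f(4) ≈ 3.87298, f(13/3) ≈ 4.00000, f(14/3) ≈ 4.12311, f(5) ≈ 4.24264.
Sum = Δs · [f(7/3) + f(8/3) + f(3) + ...].
Sum ≈ 11.17631.

11.17631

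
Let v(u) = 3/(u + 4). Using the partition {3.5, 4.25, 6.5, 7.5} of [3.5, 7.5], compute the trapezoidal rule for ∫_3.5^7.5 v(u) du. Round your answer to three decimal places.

Subinterval widths: 0.75, 2.25, 1.
v(3.5) = 0.4, v(4.25) = 4/11, v(6.5) = 2/7, v(7.5) = 6/23.
On each subinterval the trapezoid contributes (Δu_i/2)·[v(u_{i-1}) + v(u_i)].
Sum ≈ 1.290.

1.290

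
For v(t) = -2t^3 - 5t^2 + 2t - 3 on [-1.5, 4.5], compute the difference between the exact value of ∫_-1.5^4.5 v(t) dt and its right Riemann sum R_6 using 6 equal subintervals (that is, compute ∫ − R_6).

147.5

Exact integral: ∫_-1.5^4.5 v(t) dt = -360.
R_6 = -507.5.
Error = -360 − (-507.5) = 147.5.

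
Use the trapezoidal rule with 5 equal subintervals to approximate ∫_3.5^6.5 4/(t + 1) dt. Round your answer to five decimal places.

2.04709

Δt = (6.5 − 3.5)/5 = 0.6.
f(3.5) = 8/9, f(4.1) = 40/51, f(4.7) = 40/57, f(5.3) = 40/63, f(5.9) = 40/69, f(6.5) = 8/15.
T_5 = (Δt/2)·[f(t_0) + 2f(t_1) + ... + 2f(t_{4}) + f(t_5)].
Sum ≈ 2.04709.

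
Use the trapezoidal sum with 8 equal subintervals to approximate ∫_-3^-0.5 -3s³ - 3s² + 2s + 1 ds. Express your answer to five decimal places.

Δs = (-0.5 − (-3))/8 = 0.3125.
f(-3) = 49, f(-2.6875) = 131849/4096, f(-2.375) = 9993/512, f(-2.0625) = 42739/4096, f(-1.75) = 4.390625, f(-1.4375) = 3429/4096, f(-1.125) = -397/512, f(-0.8125) = -4081/4096, f(-0.5) = -0.375.
T_8 = (Δs/2)·[f(s_0) + 2f(s_1) + ... + 2f(s_{7}) + f(s_8)].
Sum ≈ 28.09692.

28.09692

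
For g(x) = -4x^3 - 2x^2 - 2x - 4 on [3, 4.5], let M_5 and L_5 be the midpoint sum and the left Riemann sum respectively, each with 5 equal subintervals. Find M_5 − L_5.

-40.71375

M_5 = -388.53375.
L_5 = -347.82.
M_5 − L_5 = -40.71375.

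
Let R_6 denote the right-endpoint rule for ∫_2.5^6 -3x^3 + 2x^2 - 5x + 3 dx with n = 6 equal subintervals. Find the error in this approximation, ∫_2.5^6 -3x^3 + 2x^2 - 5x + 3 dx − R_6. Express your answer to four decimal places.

Exact integral: ∫_2.5^6 f(x) dx ≈ -872.994792.
R_6 ≈ -1043.268374.
Error ≈ -872.994792 − (-1043.268374) ≈ 170.2736.

170.2736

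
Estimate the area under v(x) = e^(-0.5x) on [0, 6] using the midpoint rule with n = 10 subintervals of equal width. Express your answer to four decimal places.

Δx = (6 − 0)/10 = 0.6.
Midpoints: 0.3, 0.9, 1.5, 2.1, 2.7, 3.3, 3.9, 4.5, 5.1, 5.7.
v(0.3) ≈ 0.8607, v(0.9) ≈ 0.6376, v(1.5) ≈ 0.4724, v(2.1) ≈ 0.3499, v(2.7) ≈ 0.2592, v(3.3) ≈ 0.1920, v(3.9) ≈ 0.1423, v(4.5) ≈ 0.1054, v(5.1) ≈ 0.0781, v(5.7) ≈ 0.0578.
Sum = Δx · [v(0.3) + v(0.9) + v(1.5) + ...].
Sum ≈ 1.8933.

1.8933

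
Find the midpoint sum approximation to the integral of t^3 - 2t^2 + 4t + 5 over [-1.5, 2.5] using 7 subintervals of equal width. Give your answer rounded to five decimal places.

23.88776

Δt = (2.5 − (-1.5))/7 = 4/7.
Midpoints: -17/14, -9/14, -1/14, 0.5, 15/14, 23/14, 31/14.
f(-17/14) = -12613/2744, f(-9/14) = 3667/2744, f(-1/14) = 12907/2744, f(0.5) = 6.625, f(15/14) = 22555/2744, f(23/14) = 29107/2744, f(31/14) = 40907/2744.
Sum = Δt · [f(-17/14) + f(-9/14) + f(-1/14) + ...].
Sum ≈ 23.88776.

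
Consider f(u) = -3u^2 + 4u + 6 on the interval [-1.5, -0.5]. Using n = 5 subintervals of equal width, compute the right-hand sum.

Δu = (-0.5 − (-1.5))/5 = 0.2.
Right endpoints: -1.3, -1.1, -0.9, -0.7, -0.5.
f(-1.3) = -4.27, f(-1.1) = -2.03, f(-0.9) = -0.03, f(-0.7) = 1.73, f(-0.5) = 3.25.
Sum = Δu · [f(-1.3) + f(-1.1) + f(-0.9) + f(-0.7) + f(-0.5)].
Sum = -0.27.

-0.27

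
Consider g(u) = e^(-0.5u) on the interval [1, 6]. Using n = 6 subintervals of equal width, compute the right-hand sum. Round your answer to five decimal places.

Δu = (6 − 1)/6 = 5/6.
Right endpoints: 11/6, 8/3, 3.5, 13/3, 31/6, 6.
g(11/6) ≈ 0.39985, g(8/3) ≈ 0.26360, g(3.5) ≈ 0.17377, g(13/3) ≈ 0.11456, g(31/6) ≈ 0.07552, g(6) ≈ 0.04979.
Sum = Δu · [g(11/6) + g(8/3) + g(3.5) + ...].
Sum ≈ 0.89757.

0.89757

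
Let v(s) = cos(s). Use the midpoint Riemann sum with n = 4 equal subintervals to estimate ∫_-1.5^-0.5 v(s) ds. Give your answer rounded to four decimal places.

Δs = (-0.5 − (-1.5))/4 = 0.25.
Midpoints: -1.375, -1.125, -0.875, -0.625.
v(-1.375) ≈ 0.1945, v(-1.125) ≈ 0.4312, v(-0.875) ≈ 0.6410, v(-0.625) ≈ 0.8110.
Sum = Δs · [v(-1.375) + v(-1.125) + v(-0.875) + v(-0.625)].
Sum ≈ 0.5194.

0.5194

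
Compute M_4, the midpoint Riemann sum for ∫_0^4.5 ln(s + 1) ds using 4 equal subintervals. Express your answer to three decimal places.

4.916

Δs = (4.5 − 0)/4 = 1.125.
Midpoints: 0.5625, 1.6875, 2.8125, 3.9375.
f(0.5625) ≈ 0.446, f(1.6875) ≈ 0.989, f(2.8125) ≈ 1.338, f(3.9375) ≈ 1.597.
Sum = Δs · [f(0.5625) + f(1.6875) + f(2.8125) + f(3.9375)].
Sum ≈ 4.916.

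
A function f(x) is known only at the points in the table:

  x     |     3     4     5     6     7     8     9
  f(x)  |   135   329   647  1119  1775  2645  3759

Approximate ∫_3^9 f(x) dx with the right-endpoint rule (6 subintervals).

Δx = 1.
Sum = 1·[329 + 647 + 1119 + 1775 + 2645 + 3759] = 10274.

10274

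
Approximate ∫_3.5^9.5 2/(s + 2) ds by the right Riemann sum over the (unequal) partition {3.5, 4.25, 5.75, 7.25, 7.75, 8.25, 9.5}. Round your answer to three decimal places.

1.369

Subinterval widths: 0.75, 1.5, 1.5, 0.5, 0.5, 1.25.
Right endpoints: 4.25, 5.75, 7.25, 7.75, 8.25, 9.5.
f(4.25) = 0.32, f(5.75) = 8/31, f(7.25) = 8/37, f(7.75) = 8/39, f(8.25) = 8/41, f(9.5) = 4/23.
Sum = Σ Δs_i · f(s_i).
Sum ≈ 1.369.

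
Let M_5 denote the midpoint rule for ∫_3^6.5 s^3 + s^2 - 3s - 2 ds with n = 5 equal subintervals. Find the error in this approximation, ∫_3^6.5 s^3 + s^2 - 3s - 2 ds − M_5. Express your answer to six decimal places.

2.179479

Exact integral: ∫_3^6.5 f(s) ds ≈ 451.68229167.
M_5 = 449.5028125.
Error ≈ 451.68229167 − 449.5028125 ≈ 2.179479.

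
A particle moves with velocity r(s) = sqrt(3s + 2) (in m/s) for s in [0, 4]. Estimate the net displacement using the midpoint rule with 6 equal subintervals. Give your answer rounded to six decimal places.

Δs = (4 − 0)/6 = 2/3.
Midpoints: 1/3, 1, 5/3, 7/3, 3, 11/3.
r(1/3) ≈ 1.732051, r(1) ≈ 2.236068, r(5/3) ≈ 2.645751, r(7/3) ≈ 3.000000, r(3) ≈ 3.316625, r(11/3) ≈ 3.605551.
Sum = Δs · [r(1/3) + r(1) + r(5/3) + ...].
Sum ≈ 11.024031.

11.024031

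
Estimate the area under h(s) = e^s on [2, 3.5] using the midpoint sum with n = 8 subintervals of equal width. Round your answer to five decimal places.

Δs = (3.5 − 2)/8 = 0.1875.
Midpoints: 2.09375, 2.28125, 2.46875, 2.65625, 2.84375, 3.03125, 3.21875, 3.40625.
h(2.09375) ≈ 8.11529, h(2.28125) ≈ 9.78891, h(2.46875) ≈ 11.80768, h(2.65625) ≈ 14.24278, h(2.84375) ≈ 17.18007, h(3.03125) ≈ 20.72312, h(3.21875) ≈ 24.99685, h(3.40625) ≈ 30.15196.
Sum = Δs · [h(2.09375) + h(2.28125) + h(2.46875) + ...].
Sum ≈ 25.68875.

25.68875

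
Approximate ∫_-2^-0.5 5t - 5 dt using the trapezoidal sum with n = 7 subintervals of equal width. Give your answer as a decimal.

Δt = (-0.5 − (-2))/7 = 3/14.
f(-2) = -15, f(-25/14) = -195/14, f(-11/7) = -90/7, f(-19/14) = -165/14, f(-8/7) = -75/7, f(-13/14) = -135/14, f(-5/7) = -60/7, f(-0.5) = -7.5.
T_7 = (Δt/2)·[f(t_0) + 2f(t_1) + ... + 2f(t_{6}) + f(t_7)].
Sum = -16.875.

-16.875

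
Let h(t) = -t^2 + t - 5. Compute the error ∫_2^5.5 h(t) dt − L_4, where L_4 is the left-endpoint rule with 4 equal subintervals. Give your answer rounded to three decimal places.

Exact integral: ∫_2^5.5 h(t) dt ≈ -57.16667.
L_4 = -47.66015625.
Error ≈ -57.16667 − (-47.66015625) ≈ -9.507.

-9.507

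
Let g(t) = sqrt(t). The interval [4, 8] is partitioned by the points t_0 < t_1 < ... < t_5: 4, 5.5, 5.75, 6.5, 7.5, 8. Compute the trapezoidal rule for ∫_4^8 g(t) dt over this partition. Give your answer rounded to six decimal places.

Subinterval widths: 1.5, 0.25, 0.75, 1, 0.5.
g(4) ≈ 2.000000, g(5.5) ≈ 2.345208, g(5.75) ≈ 2.397916, g(6.5) ≈ 2.549510, g(7.5) ≈ 2.738613, g(8) ≈ 2.828427.
On each subinterval the trapezoid contributes (Δt_i/2)·[g(t_{i-1}) + g(t_i)].
Sum ≈ 9.742902.

9.742902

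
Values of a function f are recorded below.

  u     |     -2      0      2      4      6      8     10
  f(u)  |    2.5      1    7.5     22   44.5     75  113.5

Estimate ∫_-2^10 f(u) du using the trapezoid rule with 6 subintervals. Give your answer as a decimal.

Δu = 2.
T_6 = (2/2)·[2.5 + 2·1 + 2·7.5 + 2·22 + 2·44.5 + 2·75 + 113.5] = 416.

416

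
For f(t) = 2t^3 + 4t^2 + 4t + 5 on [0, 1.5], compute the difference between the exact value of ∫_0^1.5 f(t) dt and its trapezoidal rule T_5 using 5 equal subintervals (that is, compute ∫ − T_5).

-0.19125

Exact integral: ∫_0^1.5 f(t) dt = 19.03125.
T_5 = 19.2225.
Error = 19.03125 − 19.2225 = -0.19125.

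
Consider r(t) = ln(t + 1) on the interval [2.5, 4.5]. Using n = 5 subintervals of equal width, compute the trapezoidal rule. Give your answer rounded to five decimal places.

Δt = (4.5 − 2.5)/5 = 0.4.
r(2.5) ≈ 1.25276, r(2.9) ≈ 1.36098, r(3.3) ≈ 1.45862, r(3.7) ≈ 1.54756, r(4.1) ≈ 1.62924, r(4.5) ≈ 1.70475.
T_5 = (Δt/2)·[r(t_0) + 2r(t_1) + ... + 2r(t_{4}) + r(t_5)].
Sum ≈ 2.99006.

2.99006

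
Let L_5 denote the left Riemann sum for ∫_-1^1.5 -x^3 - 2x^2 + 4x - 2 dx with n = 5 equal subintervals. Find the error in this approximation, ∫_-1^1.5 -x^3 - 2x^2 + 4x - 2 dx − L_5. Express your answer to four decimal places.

Exact integral: ∫_-1^1.5 f(x) dx ≈ -6.432292.
L_5 = -7.5.
Error ≈ -6.432292 − (-7.5) ≈ 1.0677.

1.0677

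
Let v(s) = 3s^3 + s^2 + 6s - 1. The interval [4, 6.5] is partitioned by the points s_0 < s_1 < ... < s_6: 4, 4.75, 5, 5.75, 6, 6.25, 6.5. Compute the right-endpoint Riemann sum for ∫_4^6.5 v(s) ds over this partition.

Subinterval widths: 0.75, 0.25, 0.75, 0.25, 0.25, 0.25.
Right endpoints: 4.75, 5, 5.75, 6, 6.25, 6.5.
v(4.75) = 371.578125, v(5) = 429, v(5.75) = 636.890625, v(6) = 719, v(6.25) = 807.984375, v(6.5) = 904.125.
Sum = Σ Δs_i · v(s_i).
Sum = 1471.37890625.

1471.37890625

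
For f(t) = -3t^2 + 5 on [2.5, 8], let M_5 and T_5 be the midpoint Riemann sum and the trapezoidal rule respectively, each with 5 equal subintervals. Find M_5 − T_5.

4.99125

M_5 = -467.21125.
T_5 = -472.2025.
M_5 − T_5 = 4.99125.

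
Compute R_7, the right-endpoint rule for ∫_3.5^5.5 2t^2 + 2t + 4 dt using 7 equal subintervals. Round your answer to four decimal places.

Δt = (5.5 − 3.5)/7 = 2/7.
Right endpoints: 53/14, 57/14, 61/14, 65/14, 69/14, 73/14, 5.5.
f(53/14) = 3943/98, f(57/14) = 4439/98, f(61/14) = 4967/98, f(65/14) = 5527/98, f(69/14) = 6119/98, f(73/14) = 6743/98, f(5.5) = 75.5.
Sum = Δt · [f(53/14) + f(57/14) + f(61/14) + ...].
Sum ≈ 114.1020.

114.1020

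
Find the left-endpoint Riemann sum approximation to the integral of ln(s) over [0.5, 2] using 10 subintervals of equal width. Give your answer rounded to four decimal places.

Δs = (2 − 0.5)/10 = 0.15.
Left endpoints: 0.5, 0.65, 0.8, 0.95, 1.1, 1.25, 1.4, 1.55, 1.7, 1.85.
f(0.5) ≈ -0.6931, f(0.65) ≈ -0.4308, f(0.8) ≈ -0.2231, f(0.95) ≈ -0.0513, f(1.1) ≈ 0.0953, f(1.25) ≈ 0.2231, f(1.4) ≈ 0.3365, f(1.55) ≈ 0.4383, f(1.7) ≈ 0.5306, f(1.85) ≈ 0.6152.
Sum = Δs · [f(0.5) + f(0.65) + f(0.8) + ...].
Sum ≈ 0.1261.

0.1261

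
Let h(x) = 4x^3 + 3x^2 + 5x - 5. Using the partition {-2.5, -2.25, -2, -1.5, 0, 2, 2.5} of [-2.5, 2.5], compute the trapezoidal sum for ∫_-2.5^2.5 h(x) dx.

23

Subinterval widths: 0.25, 0.25, 0.5, 1.5, 2, 0.5.
h(-2.5) = -61.25, h(-2.25) = -46.625, h(-2) = -35, h(-1.5) = -19.25, h(0) = -5, h(2) = 49, h(2.5) = 88.75.
On each subinterval the trapezoid contributes (Δx_i/2)·[h(x_{i-1}) + h(x_i)].
Sum = 23.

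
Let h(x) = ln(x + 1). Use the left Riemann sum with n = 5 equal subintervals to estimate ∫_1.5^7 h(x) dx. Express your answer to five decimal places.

Δx = (7 − 1.5)/5 = 1.1.
Left endpoints: 1.5, 2.6, 3.7, 4.8, 5.9.
h(1.5) ≈ 0.91629, h(2.6) ≈ 1.28093, h(3.7) ≈ 1.54756, h(4.8) ≈ 1.75786, h(5.9) ≈ 1.93152.
Sum = Δx · [h(1.5) + h(2.6) + h(3.7) + h(4.8) + h(5.9)].
Sum ≈ 8.17758.

8.17758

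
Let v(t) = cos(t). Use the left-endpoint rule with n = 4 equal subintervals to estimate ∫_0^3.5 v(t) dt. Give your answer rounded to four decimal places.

0.5191

Δt = (3.5 − 0)/4 = 0.875.
Left endpoints: 0, 0.875, 1.75, 2.625.
v(0) ≈ 1.0000, v(0.875) ≈ 0.6410, v(1.75) ≈ -0.1782, v(2.625) ≈ -0.8695.
Sum = Δt · [v(0) + v(0.875) + v(1.75) + v(2.625)].
Sum ≈ 0.5191.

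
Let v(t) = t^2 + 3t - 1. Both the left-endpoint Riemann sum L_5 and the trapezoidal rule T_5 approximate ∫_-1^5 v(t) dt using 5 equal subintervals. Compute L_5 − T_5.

-25.2

L_5 = 48.24.
T_5 = 73.44.
L_5 − T_5 = -25.2.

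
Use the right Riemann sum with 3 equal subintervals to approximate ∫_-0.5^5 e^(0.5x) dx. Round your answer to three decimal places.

34.836

Δx = (5 − (-0.5))/3 = 11/6.
Right endpoints: 4/3, 19/6, 5.
f(4/3) ≈ 1.948, f(19/6) ≈ 4.871, f(5) ≈ 12.182.
Sum = Δx · [f(4/3) + f(19/6) + f(5)].
Sum ≈ 34.836.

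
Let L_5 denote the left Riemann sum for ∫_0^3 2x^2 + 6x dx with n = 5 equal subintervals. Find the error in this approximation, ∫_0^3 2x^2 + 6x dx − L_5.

Exact integral: ∫_0^3 f(x) dx = 45.
L_5 = 34.56.
Error = 45 − 34.56 = 10.44.

10.44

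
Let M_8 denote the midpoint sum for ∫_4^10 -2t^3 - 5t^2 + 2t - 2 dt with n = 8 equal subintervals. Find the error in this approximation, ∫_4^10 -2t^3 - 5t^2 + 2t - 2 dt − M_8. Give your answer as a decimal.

-13.21875

Exact integral: ∫_4^10 f(t) dt = -6360.
M_8 = -6346.78125.
Error = -6360 − (-6346.78125) = -13.21875.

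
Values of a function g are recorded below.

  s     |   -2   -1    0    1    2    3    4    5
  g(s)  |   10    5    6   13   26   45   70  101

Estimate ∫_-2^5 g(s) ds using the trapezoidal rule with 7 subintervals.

Δs = 1.
T_7 = (1/2)·[10 + 2·5 + 2·6 + 2·13 + 2·26 + 2·45 + 2·70 + 101] = 220.5.

220.5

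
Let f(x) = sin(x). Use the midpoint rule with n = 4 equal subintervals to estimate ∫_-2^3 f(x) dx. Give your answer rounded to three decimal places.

Δx = (3 − (-2))/4 = 1.25.
Midpoints: -1.375, -0.125, 1.125, 2.375.
f(-1.375) ≈ -0.981, f(-0.125) ≈ -0.125, f(1.125) ≈ 0.902, f(2.375) ≈ 0.694.
Sum = Δx · [f(-1.375) + f(-0.125) + f(1.125) + f(2.375)].
Sum ≈ 0.613.

0.613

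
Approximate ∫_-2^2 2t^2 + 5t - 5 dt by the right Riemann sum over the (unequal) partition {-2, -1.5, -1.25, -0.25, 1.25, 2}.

Subinterval widths: 0.5, 0.25, 1, 1.5, 0.75.
Right endpoints: -1.5, -1.25, -0.25, 1.25, 2.
f(-1.5) = -8, f(-1.25) = -8.125, f(-0.25) = -6.125, f(1.25) = 4.375, f(2) = 13.
Sum = Σ Δt_i · f(t_i).
Sum = 4.15625.

4.15625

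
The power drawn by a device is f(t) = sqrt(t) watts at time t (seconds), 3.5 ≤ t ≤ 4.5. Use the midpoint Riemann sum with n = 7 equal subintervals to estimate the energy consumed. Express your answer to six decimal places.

Δt = (4.5 − 3.5)/7 = 1/7.
Midpoints: 25/7, 26/7, 27/7, 4, 29/7, 30/7, 31/7.
f(25/7) ≈ 1.889822, f(26/7) ≈ 1.927248, f(27/7) ≈ 1.963961, f(4) ≈ 2.000000, f(29/7) ≈ 2.035401, f(30/7) ≈ 2.070197, f(31/7) ≈ 2.104417.
Sum = Δt · [f(25/7) + f(26/7) + f(27/7) + ...].
Sum ≈ 1.998721.

1.998721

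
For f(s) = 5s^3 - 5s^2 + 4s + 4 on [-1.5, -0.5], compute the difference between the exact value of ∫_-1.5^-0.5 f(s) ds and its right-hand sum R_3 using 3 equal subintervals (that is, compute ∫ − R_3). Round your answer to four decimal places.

-4.6713

Exact integral: ∫_-1.5^-0.5 f(s) ds ≈ -11.666667.
R_3 ≈ -6.995370.
Error ≈ -11.666667 − (-6.995370) ≈ -4.6713.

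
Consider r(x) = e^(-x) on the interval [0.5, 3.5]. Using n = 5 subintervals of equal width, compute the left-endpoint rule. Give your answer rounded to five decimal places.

0.76642

Δx = (3.5 − 0.5)/5 = 0.6.
Left endpoints: 0.5, 1.1, 1.7, 2.3, 2.9.
r(0.5) ≈ 0.60653, r(1.1) ≈ 0.33287, r(1.7) ≈ 0.18268, r(2.3) ≈ 0.10026, r(2.9) ≈ 0.05502.
Sum = Δx · [r(0.5) + r(1.1) + r(1.7) + r(2.3) + r(2.9)].
Sum ≈ 0.76642.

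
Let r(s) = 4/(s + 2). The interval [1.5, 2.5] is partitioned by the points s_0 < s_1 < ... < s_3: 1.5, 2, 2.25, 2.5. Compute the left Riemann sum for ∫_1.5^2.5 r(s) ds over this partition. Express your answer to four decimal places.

1.0567

Subinterval widths: 0.5, 0.25, 0.25.
Left endpoints: 1.5, 2, 2.25.
r(1.5) = 8/7, r(2) = 1, r(2.25) = 16/17.
Sum = Σ Δs_i · r(s_i).
Sum ≈ 1.0567.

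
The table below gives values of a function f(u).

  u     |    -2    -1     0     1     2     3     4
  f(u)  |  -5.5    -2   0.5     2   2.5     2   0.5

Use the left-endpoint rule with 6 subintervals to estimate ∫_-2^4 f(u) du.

-0.5

Δu = 1.
Sum = 1·[(-5.5) + (-2) + 0.5 + 2 + 2.5 + 2] = -0.5.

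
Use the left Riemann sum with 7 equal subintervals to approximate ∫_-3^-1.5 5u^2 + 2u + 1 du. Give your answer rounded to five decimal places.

Δu = (-1.5 − (-3))/7 = 3/14.
Left endpoints: -3, -39/14, -18/7, -33/14, -15/7, -27/14, -12/7.
f(-3) = 40, f(-39/14) = 6709/196, f(-18/7) = 1417/49, f(-33/14) = 4717/196, f(-15/7) = 964/49, f(-27/14) = 3085/196, f(-12/7) = 601/49.
Sum = Δu · [f(-3) + f(-39/14) + f(-18/7) + ...].
Sum ≈ 37.47704.

37.47704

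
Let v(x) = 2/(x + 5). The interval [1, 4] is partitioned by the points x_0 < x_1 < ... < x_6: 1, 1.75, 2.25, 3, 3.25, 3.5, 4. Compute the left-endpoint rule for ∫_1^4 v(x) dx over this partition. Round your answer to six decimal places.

0.845798

Subinterval widths: 0.75, 0.5, 0.75, 0.25, 0.25, 0.5.
Left endpoints: 1, 1.75, 2.25, 3, 3.25, 3.5.
v(1) = 1/3, v(1.75) = 8/27, v(2.25) = 8/29, v(3) = 0.25, v(3.25) = 8/33, v(3.5) = 4/17.
Sum = Σ Δx_i · v(x_i).
Sum ≈ 0.845798.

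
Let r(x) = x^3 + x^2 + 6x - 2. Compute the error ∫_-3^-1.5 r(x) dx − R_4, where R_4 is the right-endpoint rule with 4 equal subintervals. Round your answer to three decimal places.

-4.649

Exact integral: ∫_-3^-1.5 r(x) dx = -34.359375.
R_4 ≈ -29.70996.
Error ≈ -34.359375 − (-29.70996) ≈ -4.649.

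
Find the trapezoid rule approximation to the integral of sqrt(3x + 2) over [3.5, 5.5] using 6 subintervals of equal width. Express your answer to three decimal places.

7.861

Δx = (5.5 − 3.5)/6 = 1/3.
f(3.5) ≈ 3.536, f(23/6) ≈ 3.674, f(25/6) ≈ 3.808, f(4.5) ≈ 3.937, f(29/6) ≈ 4.062, f(31/6) ≈ 4.183, f(5.5) ≈ 4.301.
T_6 = (Δx/2)·[f(x_0) + 2f(x_1) + ... + 2f(x_{5}) + f(x_6)].
Sum ≈ 7.861.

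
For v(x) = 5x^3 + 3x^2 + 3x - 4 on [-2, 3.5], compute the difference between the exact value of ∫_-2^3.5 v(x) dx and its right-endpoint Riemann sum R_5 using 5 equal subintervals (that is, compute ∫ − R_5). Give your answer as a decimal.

Exact integral: ∫_-2^3.5 v(x) dx = 208.828125.
R_5 = 387.2275.
Error = 208.828125 − 387.2275 = -178.399375.

-178.399375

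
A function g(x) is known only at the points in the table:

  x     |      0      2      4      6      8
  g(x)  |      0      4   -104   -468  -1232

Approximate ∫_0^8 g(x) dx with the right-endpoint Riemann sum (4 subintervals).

Δx = 2.
Sum = 2·[4 + (-104) + (-468) + (-1232)] = -3600.

-3600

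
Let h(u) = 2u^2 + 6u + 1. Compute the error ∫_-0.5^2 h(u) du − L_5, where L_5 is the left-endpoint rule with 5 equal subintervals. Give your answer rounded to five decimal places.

Exact integral: ∫_-0.5^2 h(u) du ≈ 19.1666667.
L_5 = 13.75.
Error ≈ 19.1666667 − 13.75 ≈ 5.41667.

5.41667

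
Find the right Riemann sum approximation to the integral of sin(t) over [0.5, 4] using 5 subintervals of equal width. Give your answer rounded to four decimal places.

Δt = (4 − 0.5)/5 = 0.7.
Right endpoints: 1.2, 1.9, 2.6, 3.3, 4.
f(1.2) ≈ 0.9320, f(1.9) ≈ 0.9463, f(2.6) ≈ 0.5155, f(3.3) ≈ -0.1577, f(4) ≈ -0.7568.
Sum = Δt · [f(1.2) + f(1.9) + f(2.6) + f(3.3) + f(4)].
Sum ≈ 1.0355.

1.0355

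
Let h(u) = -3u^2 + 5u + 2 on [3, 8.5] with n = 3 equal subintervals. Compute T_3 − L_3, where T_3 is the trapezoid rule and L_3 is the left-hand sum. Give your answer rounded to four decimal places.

-148.7292

T_3 ≈ -427.243056.
L_3 ≈ -278.513889.
T_3 − L_3 ≈ -148.7292.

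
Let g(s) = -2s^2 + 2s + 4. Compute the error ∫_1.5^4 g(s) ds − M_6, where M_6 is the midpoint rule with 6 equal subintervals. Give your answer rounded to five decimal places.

Exact integral: ∫_1.5^4 g(s) ds ≈ -16.6666667.
M_6 ≈ -16.5943287.
Error ≈ -16.6666667 − (-16.5943287) ≈ -0.07234.

-0.07234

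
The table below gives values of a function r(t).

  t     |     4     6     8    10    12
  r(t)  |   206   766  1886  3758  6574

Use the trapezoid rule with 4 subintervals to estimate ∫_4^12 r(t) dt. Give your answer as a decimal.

19600

Δt = 2.
T_4 = (2/2)·[206 + 2·766 + 2·1886 + 2·3758 + 6574] = 19600.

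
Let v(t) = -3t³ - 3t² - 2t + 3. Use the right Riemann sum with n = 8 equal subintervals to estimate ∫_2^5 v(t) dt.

-666.92578125

Δt = (5 − 2)/8 = 0.375.
Right endpoints: 2.375, 2.75, 3.125, 3.5, 3.875, 4.25, 4.625, 5.
v(2.375) = -30137/512, v(2.75) = -87.578125, v(3.125) = -63539/512, v(3.5) = -169.375, v(3.875) = -114869/512, v(4.25) = -289.984375, v(4.625) = -188015/512, v(5) = -457.
Sum = Δt · [v(2.375) + v(2.75) + v(3.125) + ...].
Sum = -666.92578125.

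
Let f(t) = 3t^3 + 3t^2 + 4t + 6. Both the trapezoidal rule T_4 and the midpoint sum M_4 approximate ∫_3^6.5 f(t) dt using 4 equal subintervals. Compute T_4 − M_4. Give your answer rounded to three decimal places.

30.649

T_4 ≈ 1633.60449.
M_4 ≈ 1602.95557.
T_4 − M_4 ≈ 30.649.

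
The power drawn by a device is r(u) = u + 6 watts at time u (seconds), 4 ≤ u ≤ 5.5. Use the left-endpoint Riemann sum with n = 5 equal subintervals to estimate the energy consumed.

Δu = (5.5 − 4)/5 = 0.3.
Left endpoints: 4, 4.3, 4.6, 4.9, 5.2.
r(4) = 10, r(4.3) = 10.3, r(4.6) = 10.6, r(4.9) = 10.9, r(5.2) = 11.2.
Sum = Δu · [r(4) + r(4.3) + r(4.6) + r(4.9) + r(5.2)].
Sum = 15.9.

15.9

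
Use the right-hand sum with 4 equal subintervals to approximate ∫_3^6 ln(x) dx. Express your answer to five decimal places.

4.70687

Δx = (6 − 3)/4 = 0.75.
Right endpoints: 3.75, 4.5, 5.25, 6.
f(3.75) ≈ 1.32176, f(4.5) ≈ 1.50408, f(5.25) ≈ 1.65823, f(6) ≈ 1.79176.
Sum = Δx · [f(3.75) + f(4.5) + f(5.25) + f(6)].
Sum ≈ 4.70687.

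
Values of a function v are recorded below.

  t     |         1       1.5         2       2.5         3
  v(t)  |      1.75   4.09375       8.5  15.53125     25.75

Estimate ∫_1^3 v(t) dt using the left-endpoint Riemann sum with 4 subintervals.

14.9375

Δt = 0.5.
Sum = 0.5·[1.75 + 4.09375 + 8.5 + 15.53125] = 14.9375.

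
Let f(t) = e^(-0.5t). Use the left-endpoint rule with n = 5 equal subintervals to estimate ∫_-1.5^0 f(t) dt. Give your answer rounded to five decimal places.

2.40574

Δt = (0 − (-1.5))/5 = 0.3.
Left endpoints: -1.5, -1.2, -0.9, -0.6, -0.3.
f(-1.5) ≈ 2.11700, f(-1.2) ≈ 1.82212, f(-0.9) ≈ 1.56831, f(-0.6) ≈ 1.34986, f(-0.3) ≈ 1.16183.
Sum = Δt · [f(-1.5) + f(-1.2) + f(-0.9) + f(-0.6) + f(-0.3)].
Sum ≈ 2.40574.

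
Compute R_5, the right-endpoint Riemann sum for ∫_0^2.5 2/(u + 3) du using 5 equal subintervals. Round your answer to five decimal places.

1.13975

Δu = (2.5 − 0)/5 = 0.5.
Right endpoints: 0.5, 1, 1.5, 2, 2.5.
f(0.5) = 4/7, f(1) = 0.5, f(1.5) = 4/9, f(2) = 0.4, f(2.5) = 4/11.
Sum = Δu · [f(0.5) + f(1) + f(1.5) + f(2) + f(2.5)].
Sum ≈ 1.13975.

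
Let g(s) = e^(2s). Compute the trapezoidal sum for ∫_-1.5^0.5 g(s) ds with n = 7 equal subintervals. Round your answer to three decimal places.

1.370

Δs = (0.5 − (-1.5))/7 = 2/7.
g(-1.5) ≈ 0.050, g(-17/14) ≈ 0.088, g(-13/14) ≈ 0.156, g(-9/14) ≈ 0.276, g(-5/14) ≈ 0.490, g(-1/14) ≈ 0.867, g(3/14) ≈ 1.535, g(0.5) ≈ 2.718.
T_7 = (Δs/2)·[g(s_0) + 2g(s_1) + ... + 2g(s_{6}) + g(s_7)].
Sum ≈ 1.370.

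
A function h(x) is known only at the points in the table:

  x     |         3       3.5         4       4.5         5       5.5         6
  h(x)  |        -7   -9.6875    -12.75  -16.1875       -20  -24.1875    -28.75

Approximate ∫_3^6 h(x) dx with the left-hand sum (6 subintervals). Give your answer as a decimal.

Δx = 0.5.
Sum = 0.5·[(-7) + (-9.6875) + (-12.75) + (-16.1875) + (-20) + (-24.1875)] = -44.90625.

-44.90625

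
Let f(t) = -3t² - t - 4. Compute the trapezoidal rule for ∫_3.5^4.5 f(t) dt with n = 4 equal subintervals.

Δt = (4.5 − 3.5)/4 = 0.25.
f(3.5) = -44.25, f(3.75) = -49.9375, f(4) = -56, f(4.25) = -62.4375, f(4.5) = -69.25.
T_4 = (Δt/2)·[f(t_0) + 2f(t_1) + 2f(t_2) + 2f(t_3) + f(t_4)].
Sum = -56.28125.

-56.28125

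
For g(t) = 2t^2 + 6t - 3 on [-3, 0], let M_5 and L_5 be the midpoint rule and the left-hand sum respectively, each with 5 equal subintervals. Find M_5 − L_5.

M_5 = -18.18.
L_5 = -17.64.
M_5 − L_5 = -0.54.

-0.54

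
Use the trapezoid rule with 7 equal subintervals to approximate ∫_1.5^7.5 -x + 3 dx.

-9

Δx = (7.5 − 1.5)/7 = 6/7.
f(1.5) = 1.5, f(33/14) = 9/14, f(45/14) = -3/14, f(57/14) = -15/14, f(69/14) = -27/14, f(81/14) = -39/14, f(93/14) = -51/14, f(7.5) = -4.5.
T_7 = (Δx/2)·[f(x_0) + 2f(x_1) + ... + 2f(x_{6}) + f(x_7)].
Sum = -9.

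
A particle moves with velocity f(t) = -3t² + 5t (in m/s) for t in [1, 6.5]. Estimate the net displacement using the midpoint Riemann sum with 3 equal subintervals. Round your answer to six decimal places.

Δt = (6.5 − 1)/3 = 11/6.
Midpoints: 23/12, 3.75, 67/12.
f(23/12) = -1.4375, f(3.75) = -23.4375, f(67/12) = -3149/48.
Sum = Δt · [f(23/12) + f(3.75) + f(67/12)].
Sum ≈ -165.878472.

-165.878472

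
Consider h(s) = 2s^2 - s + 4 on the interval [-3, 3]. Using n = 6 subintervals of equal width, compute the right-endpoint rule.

59

Δs = (3 − (-3))/6 = 1.
Right endpoints: -2, -1, 0, 1, 2, 3.
h(-2) = 14, h(-1) = 7, h(0) = 4, h(1) = 5, h(2) = 10, h(3) = 19.
Sum = Δs · [h(-2) + h(-1) + h(0) + ...].
Sum = 59.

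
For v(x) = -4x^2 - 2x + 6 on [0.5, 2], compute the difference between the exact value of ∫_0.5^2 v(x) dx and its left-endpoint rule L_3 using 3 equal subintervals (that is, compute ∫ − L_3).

Exact integral: ∫_0.5^2 v(x) dx = -5.25.
L_3 = -1.
Error = -5.25 − (-1) = -4.25.

-4.25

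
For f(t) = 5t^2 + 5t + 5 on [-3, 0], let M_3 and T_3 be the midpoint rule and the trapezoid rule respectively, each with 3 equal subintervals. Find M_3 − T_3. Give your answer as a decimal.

-3.75

M_3 = 36.25.
T_3 = 40.
M_3 − T_3 = -3.75.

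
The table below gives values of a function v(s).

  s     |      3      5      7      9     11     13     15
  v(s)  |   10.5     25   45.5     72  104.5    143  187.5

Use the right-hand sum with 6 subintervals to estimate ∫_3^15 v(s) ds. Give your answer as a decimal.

1155

Δs = 2.
Sum = 2·[25 + 45.5 + 72 + 104.5 + 143 + 187.5] = 1155.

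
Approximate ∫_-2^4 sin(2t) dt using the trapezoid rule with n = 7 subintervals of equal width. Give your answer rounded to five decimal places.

-0.18857

Δt = (4 − (-2))/7 = 6/7.
f(-2) ≈ 0.75680, f(-8/7) ≈ -0.75515, f(-2/7) ≈ -0.54083, f(4/7) ≈ 0.90982, f(10/7) ≈ 0.28063, f(16/7) ≈ -0.99008, f(22/7) ≈ 0.00253, f(4) ≈ 0.98936.
T_7 = (Δt/2)·[f(t_0) + 2f(t_1) + ... + 2f(t_{6}) + f(t_7)].
Sum ≈ -0.18857.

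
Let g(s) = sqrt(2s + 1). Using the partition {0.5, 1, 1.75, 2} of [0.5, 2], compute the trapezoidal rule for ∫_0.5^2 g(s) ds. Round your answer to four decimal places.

Subinterval widths: 0.5, 0.75, 0.25.
g(0.5) ≈ 1.4142, g(1) ≈ 1.7321, g(1.75) ≈ 2.1213, g(2) ≈ 2.2361.
On each subinterval the trapezoid contributes (Δs_i/2)·[g(s_{i-1}) + g(s_i)].
Sum ≈ 2.7763.

2.7763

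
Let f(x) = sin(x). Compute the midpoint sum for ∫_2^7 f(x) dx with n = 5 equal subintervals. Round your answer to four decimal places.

Δx = (7 − 2)/5 = 1.
Midpoints: 2.5, 3.5, 4.5, 5.5, 6.5.
f(2.5) ≈ 0.5985, f(3.5) ≈ -0.3508, f(4.5) ≈ -0.9775, f(5.5) ≈ -0.7055, f(6.5) ≈ 0.2151.
Sum = Δx · [f(2.5) + f(3.5) + f(4.5) + f(5.5) + f(6.5)].
Sum ≈ -1.2203.

-1.2203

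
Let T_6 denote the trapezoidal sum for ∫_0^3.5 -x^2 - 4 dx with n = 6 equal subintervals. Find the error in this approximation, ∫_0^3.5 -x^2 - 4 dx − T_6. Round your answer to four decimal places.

0.1985

Exact integral: ∫_0^3.5 f(x) dx ≈ -28.291667.
T_6 ≈ -28.490162.
Error ≈ -28.291667 − (-28.490162) ≈ 0.1985.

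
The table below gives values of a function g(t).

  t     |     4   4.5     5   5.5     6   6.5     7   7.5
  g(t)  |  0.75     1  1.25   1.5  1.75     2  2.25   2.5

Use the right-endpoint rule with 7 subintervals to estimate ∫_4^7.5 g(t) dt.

Δt = 0.5.
Sum = 0.5·[1 + 1.25 + 1.5 + 1.75 + 2 + 2.25 + 2.5] = 6.125.

6.125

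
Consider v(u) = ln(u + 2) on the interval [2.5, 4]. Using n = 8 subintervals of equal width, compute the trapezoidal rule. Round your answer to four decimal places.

Δu = (4 − 2.5)/8 = 0.1875.
v(2.5) ≈ 1.5041, v(2.6875) ≈ 1.5449, v(2.875) ≈ 1.5841, v(3.0625) ≈ 1.6219, v(3.25) ≈ 1.6582, v(3.4375) ≈ 1.6933, v(3.625) ≈ 1.7272, v(3.8125) ≈ 1.7600, v(4) ≈ 1.7918.
T_8 = (Δu/2)·[v(u_0) + 2v(u_1) + ... + 2v(u_{7}) + v(u_8)].
Sum ≈ 2.4820.

2.4820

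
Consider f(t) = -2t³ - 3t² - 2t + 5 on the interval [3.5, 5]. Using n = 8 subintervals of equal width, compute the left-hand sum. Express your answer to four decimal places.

Δt = (5 − 3.5)/8 = 0.1875.
Left endpoints: 3.5, 3.6875, 3.875, 4.0625, 4.25, 4.4375, 4.625, 4.8125.
f(3.5) = -124.5, f(3.6875) = -293787/2048, f(3.875) = -164.16796875, f(4.0625) = -382425/2048, f(4.25) = -211.21875, f(4.4375) = -486831/2048, f(4.625) = -266.28515625, f(4.8125) = -608301/2048.
Sum = Δt · [f(3.5) + f(3.6875) + f(3.875) + ...].
Sum ≈ -305.8286.

-305.8286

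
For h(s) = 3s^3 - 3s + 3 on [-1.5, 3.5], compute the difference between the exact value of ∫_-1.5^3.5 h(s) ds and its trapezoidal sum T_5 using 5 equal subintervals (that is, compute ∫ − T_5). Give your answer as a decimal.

-7.5

Exact integral: ∫_-1.5^3.5 h(s) ds = 108.75.
T_5 = 116.25.
Error = 108.75 − 116.25 = -7.5.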